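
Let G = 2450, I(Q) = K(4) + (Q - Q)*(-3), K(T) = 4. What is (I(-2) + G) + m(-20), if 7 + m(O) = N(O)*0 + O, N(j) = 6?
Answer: 2427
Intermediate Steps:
I(Q) = 4 (I(Q) = 4 + (Q - Q)*(-3) = 4 + 0*(-3) = 4 + 0 = 4)
m(O) = -7 + O (m(O) = -7 + (6*0 + O) = -7 + (0 + O) = -7 + O)
(I(-2) + G) + m(-20) = (4 + 2450) + (-7 - 20) = 2454 - 27 = 2427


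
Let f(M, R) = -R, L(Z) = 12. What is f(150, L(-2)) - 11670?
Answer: -11682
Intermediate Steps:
f(150, L(-2)) - 11670 = -1*12 - 11670 = -12 - 11670 = -11682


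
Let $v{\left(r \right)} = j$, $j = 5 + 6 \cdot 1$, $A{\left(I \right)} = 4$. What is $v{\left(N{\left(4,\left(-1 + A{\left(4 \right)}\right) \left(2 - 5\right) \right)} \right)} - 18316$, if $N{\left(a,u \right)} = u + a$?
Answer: $-18305$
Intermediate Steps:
$j = 11$ ($j = 5 + 6 = 11$)
$N{\left(a,u \right)} = a + u$
$v{\left(r \right)} = 11$
$v{\left(N{\left(4,\left(-1 + A{\left(4 \right)}\right) \left(2 - 5\right) \right)} \right)} - 18316 = 11 - 18316 = -18305$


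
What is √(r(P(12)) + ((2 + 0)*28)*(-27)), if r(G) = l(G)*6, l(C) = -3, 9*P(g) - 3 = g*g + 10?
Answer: 3*I*√170 ≈ 39.115*I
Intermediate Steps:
P(g) = 13/9 + g²/9 (P(g) = ⅓ + (g*g + 10)/9 = ⅓ + (g² + 10)/9 = ⅓ + (10 + g²)/9 = ⅓ + (10/9 + g²/9) = 13/9 + g²/9)
r(G) = -18 (r(G) = -3*6 = -18)
√(r(P(12)) + ((2 + 0)*28)*(-27)) = √(-18 + ((2 + 0)*28)*(-27)) = √(-18 + (2*28)*(-27)) = √(-18 + 56*(-27)) = √(-18 - 1512) = √(-1530) = 3*I*√170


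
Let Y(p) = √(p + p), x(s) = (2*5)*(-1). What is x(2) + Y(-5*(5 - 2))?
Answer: -10 + I*√30 ≈ -10.0 + 5.4772*I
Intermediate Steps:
x(s) = -10 (x(s) = 10*(-1) = -10)
Y(p) = √2*√p (Y(p) = √(2*p) = √2*√p)
x(2) + Y(-5*(5 - 2)) = -10 + √2*√(-5*(5 - 2)) = -10 + √2*√(-5*3) = -10 + √2*√(-15) = -10 + √2*(I*√15) = -10 + I*√30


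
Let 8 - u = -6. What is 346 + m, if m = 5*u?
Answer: 416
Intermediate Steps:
u = 14 (u = 8 - 1*(-6) = 8 + 6 = 14)
m = 70 (m = 5*14 = 70)
346 + m = 346 + 70 = 416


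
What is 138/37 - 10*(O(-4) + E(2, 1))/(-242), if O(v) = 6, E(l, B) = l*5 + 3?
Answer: 20213/4477 ≈ 4.5149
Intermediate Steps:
E(l, B) = 3 + 5*l (E(l, B) = 5*l + 3 = 3 + 5*l)
138/37 - 10*(O(-4) + E(2, 1))/(-242) = 138/37 - 10*(6 + (3 + 5*2))/(-242) = 138*(1/37) - 10*(6 + (3 + 10))*(-1/242) = 138/37 - 10*(6 + 13)*(-1/242) = 138/37 - 10*19*(-1/242) = 138/37 - 190*(-1/242) = 138/37 + 95/121 = 20213/4477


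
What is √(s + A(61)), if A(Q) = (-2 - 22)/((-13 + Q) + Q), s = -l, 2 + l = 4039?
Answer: I*√47966213/109 ≈ 63.539*I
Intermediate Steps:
l = 4037 (l = -2 + 4039 = 4037)
s = -4037 (s = -1*4037 = -4037)
A(Q) = -24/(-13 + 2*Q)
√(s + A(61)) = √(-4037 - 24/(-13 + 2*61)) = √(-4037 - 24/(-13 + 122)) = √(-4037 - 24/109) = √(-440057/109) = I*√47966213/109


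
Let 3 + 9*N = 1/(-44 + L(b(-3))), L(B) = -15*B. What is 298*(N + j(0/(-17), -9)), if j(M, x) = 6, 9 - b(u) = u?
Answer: 1702027/1008 ≈ 1688.5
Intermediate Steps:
b(u) = 9 - u
N = -673/2016 (N = -1/3 + 1/(9*(-44 - 15*(9 - 1*(-3)))) = -1/3 + 1/(9*(-44 - 15*(9 + 3))) = -1/3 + 1/(9*(-44 - 15*12)) = -1/3 + 1/(9*(-44 - 180)) = -1/3 + (1/9)/(-224) = -1/3 + (1/9)*(-1/224) = -1/3 - 1/2016 = -673/2016 ≈ -0.33383)
298*(N + j(0/(-17), -9)) = 298*(-673/2016 + 6) = 298*(11423/2016) = 1702027/1008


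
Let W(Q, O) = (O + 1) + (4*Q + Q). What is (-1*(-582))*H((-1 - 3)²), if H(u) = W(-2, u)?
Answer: 4074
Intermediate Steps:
W(Q, O) = 1 + O + 5*Q (W(Q, O) = (1 + O) + 5*Q = 1 + O + 5*Q)
H(u) = -9 + u (H(u) = 1 + u + 5*(-2) = 1 + u - 10 = -9 + u)
(-1*(-582))*H((-1 - 3)²) = (-1*(-582))*(-9 + (-1 - 3)²) = 582*(-9 + (-4)²) = 582*(-9 + 16) = 582*7 = 4074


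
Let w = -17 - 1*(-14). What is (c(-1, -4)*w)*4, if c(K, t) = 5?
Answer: -60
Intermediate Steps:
w = -3 (w = -17 + 14 = -3)
(c(-1, -4)*w)*4 = (5*(-3))*4 = -15*4 = -60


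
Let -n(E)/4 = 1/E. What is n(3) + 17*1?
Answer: 47/3 ≈ 15.667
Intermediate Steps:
n(E) = -4/E
n(3) + 17*1 = -4/3 + 17*1 = -4*1/3 + 17 = -4/3 + 17 = 47/3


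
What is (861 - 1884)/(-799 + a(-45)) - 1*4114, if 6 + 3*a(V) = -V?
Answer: -1077527/262 ≈ -4112.7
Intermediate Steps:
a(V) = -2 - V/3 (a(V) = -2 + (-V)/3 = -2 - V/3)
(861 - 1884)/(-799 + a(-45)) - 1*4114 = (861 - 1884)/(-799 + (-2 - 1/3*(-45))) - 1*4114 = -1023/(-799 + (-2 + 15)) - 4114 = -1023/(-799 + 13) - 4114 = -1023/(-786) - 4114 = -1023*(-1/786) - 4114 = 341/262 - 4114 = -1077527/262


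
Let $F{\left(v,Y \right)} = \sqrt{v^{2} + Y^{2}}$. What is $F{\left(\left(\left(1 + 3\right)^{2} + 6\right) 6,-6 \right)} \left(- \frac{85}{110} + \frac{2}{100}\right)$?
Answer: $- \frac{1242 \sqrt{485}}{275} \approx -99.463$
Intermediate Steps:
$F{\left(v,Y \right)} = \sqrt{Y^{2} + v^{2}}$
$F{\left(\left(\left(1 + 3\right)^{2} + 6\right) 6,-6 \right)} \left(- \frac{85}{110} + \frac{2}{100}\right) = \sqrt{\left(-6\right)^{2} + \left(\left(\left(1 + 3\right)^{2} + 6\right) 6\right)^{2}} \left(- \frac{85}{110} + \frac{2}{100}\right) = \sqrt{36 + \left(\left(4^{2} + 6\right) 6\right)^{2}} \left(\left(-85\right) \frac{1}{110} + 2 \cdot \frac{1}{100}\right) = \sqrt{36 + \left(\left(16 + 6\right) 6\right)^{2}} \left(- \frac{17}{22} + \frac{1}{50}\right) = \sqrt{36 + \left(22 \cdot 6\right)^{2}} \left(- \frac{207}{275}\right) = \sqrt{36 + 132^{2}} \left(- \frac{207}{275}\right) = \sqrt{36 + 17424} \left(- \frac{207}{275}\right) = \sqrt{17460} \left(- \frac{207}{275}\right) = 6 \sqrt{485} \left(- \frac{207}{275}\right) = - \frac{1242 \sqrt{485}}{275}$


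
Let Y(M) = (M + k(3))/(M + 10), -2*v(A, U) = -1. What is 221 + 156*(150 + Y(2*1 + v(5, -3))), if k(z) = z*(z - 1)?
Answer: 593177/25 ≈ 23727.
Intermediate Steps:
v(A, U) = 1/2 (v(A, U) = -1/2*(-1) = 1/2)
k(z) = z*(-1 + z)
Y(M) = (6 + M)/(10 + M) (Y(M) = (M + 3*(-1 + 3))/(M + 10) = (M + 3*2)/(10 + M) = (M + 6)/(10 + M) = (6 + M)/(10 + M))
221 + 156*(150 + Y(2*1 + v(5, -3))) = 221 + 156*(150 + (6 + (2*1 + 1/2))/(10 + (2*1 + 1/2))) = 221 + 156*(150 + (6 + (2 + 1/2))/(10 + (2 + 1/2))) = 221 + 156*(150 + (6 + 5/2)/(10 + 5/2)) = 221 + 156*(150 + (17/2)/(25/2)) = 221 + 156*(150 + (2/25)*(17/2)) = 221 + 156*(150 + 17/25) = 221 + 156*(3767/25) = 221 + 587652/25 = 593177/25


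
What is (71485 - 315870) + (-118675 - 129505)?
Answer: -492565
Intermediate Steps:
(71485 - 315870) + (-118675 - 129505) = -244385 - 248180 = -492565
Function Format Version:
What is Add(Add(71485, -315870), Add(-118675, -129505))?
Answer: -492565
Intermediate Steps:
Add(Add(71485, -315870), Add(-118675, -129505)) = Add(-244385, -248180) = -492565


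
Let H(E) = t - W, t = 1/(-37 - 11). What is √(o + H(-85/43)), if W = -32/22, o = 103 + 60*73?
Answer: √78136773/132 ≈ 66.966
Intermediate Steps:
o = 4483 (o = 103 + 4380 = 4483)
t = -1/48 (t = 1/(-48) = -1/48 ≈ -0.020833)
W = -16/11 (W = -32*1/22 = -16/11 ≈ -1.4545)
H(E) = 757/528 (H(E) = -1/48 - 1*(-16/11) = -1/48 + 16/11 = 757/528)
√(o + H(-85/43)) = √(4483 + 757/528) = √(2367781/528) = √78136773/132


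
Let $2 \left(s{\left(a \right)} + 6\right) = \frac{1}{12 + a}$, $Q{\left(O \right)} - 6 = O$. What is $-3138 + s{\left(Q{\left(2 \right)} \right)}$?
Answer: $- \frac{125759}{40} \approx -3144.0$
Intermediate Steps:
$Q{\left(O \right)} = 6 + O$
$s{\left(a \right)} = -6 + \frac{1}{2 \left(12 + a\right)}$
$-3138 + s{\left(Q{\left(2 \right)} \right)} = -3138 + \frac{-143 - 12 \left(6 + 2\right)}{2 \left(12 + \left(6 + 2\right)\right)} = -3138 + \frac{-143 - 96}{2 \left(12 + 8\right)} = -3138 + \frac{-143 - 96}{2 \cdot 20} = -3138 + \frac{1}{2} \cdot \frac{1}{20} \left(-239\right) = -3138 - \frac{239}{40} = - \frac{125759}{40}$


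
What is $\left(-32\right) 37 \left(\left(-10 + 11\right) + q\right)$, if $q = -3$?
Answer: $2368$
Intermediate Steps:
$\left(-32\right) 37 \left(\left(-10 + 11\right) + q\right) = \left(-32\right) 37 \left(\left(-10 + 11\right) - 3\right) = - 1184 \left(1 - 3\right) = \left(-1184\right) \left(-2\right) = 2368$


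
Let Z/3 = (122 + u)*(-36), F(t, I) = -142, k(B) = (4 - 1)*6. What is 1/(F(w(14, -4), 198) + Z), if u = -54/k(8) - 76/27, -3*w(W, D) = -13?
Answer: -1/12690 ≈ -7.8802e-5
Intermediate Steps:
k(B) = 18 (k(B) = 3*6 = 18)
w(W, D) = 13/3 (w(W, D) = -⅓*(-13) = 13/3)
u = -157/27 (u = -54/18 - 76/27 = -54*1/18 - 76*1/27 = -3 - 76/27 = -157/27 ≈ -5.8148)
Z = -12548 (Z = 3*((122 - 157/27)*(-36)) = 3*((3137/27)*(-36)) = 3*(-12548/3) = -12548)
1/(F(w(14, -4), 198) + Z) = 1/(-142 - 12548) = 1/(-12690) = -1/12690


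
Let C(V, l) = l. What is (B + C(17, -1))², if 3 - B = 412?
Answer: 168100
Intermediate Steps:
B = -409 (B = 3 - 1*412 = 3 - 412 = -409)
(B + C(17, -1))² = (-409 - 1)² = (-410)² = 168100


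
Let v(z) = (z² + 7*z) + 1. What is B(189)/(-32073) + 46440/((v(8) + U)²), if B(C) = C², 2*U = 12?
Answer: 304442037/172435139 ≈ 1.7655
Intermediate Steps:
U = 6 (U = (½)*12 = 6)
v(z) = 1 + z² + 7*z
B(189)/(-32073) + 46440/((v(8) + U)²) = 189²/(-32073) + 46440/(((1 + 8² + 7*8) + 6)²) = 35721*(-1/32073) + 46440/(((1 + 64 + 56) + 6)²) = -11907/10691 + 46440/((121 + 6)²) = -11907/10691 + 46440/(127²) = -11907/10691 + 46440/16129 = 304442037/172435139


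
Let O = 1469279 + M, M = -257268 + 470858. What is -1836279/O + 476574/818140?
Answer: -350160845127/688411221830 ≈ -0.50865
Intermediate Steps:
M = 213590
O = 1682869 (O = 1469279 + 213590 = 1682869)
-1836279/O + 476574/818140 = -1836279/1682869 + 476574/818140 = -1836279*1/1682869 + 476574*(1/818140) = -1836279/1682869 + 238287/409070 = -350160845127/688411221830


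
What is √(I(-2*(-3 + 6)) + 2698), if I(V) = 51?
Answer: √2749 ≈ 52.431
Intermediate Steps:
√(I(-2*(-3 + 6)) + 2698) = √(51 + 2698) = √2749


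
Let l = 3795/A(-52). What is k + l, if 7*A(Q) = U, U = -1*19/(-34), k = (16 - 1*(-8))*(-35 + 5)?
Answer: 889530/19 ≈ 46817.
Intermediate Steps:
k = -720 (k = (16 + 8)*(-30) = 24*(-30) = -720)
U = 19/34 (U = -19*(-1/34) = 19/34 ≈ 0.55882)
A(Q) = 19/238 (A(Q) = (1/7)*(19/34) = 19/238)
l = 903210/19 (l = 3795/(19/238) = 3795*(238/19) = 903210/19 ≈ 47537.)
k + l = -720 + 903210/19 = 889530/19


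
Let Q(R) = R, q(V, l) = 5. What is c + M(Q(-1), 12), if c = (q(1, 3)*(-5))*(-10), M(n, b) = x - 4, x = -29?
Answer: 217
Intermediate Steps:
M(n, b) = -33 (M(n, b) = -29 - 4 = -33)
c = 250 (c = (5*(-5))*(-10) = -25*(-10) = 250)
c + M(Q(-1), 12) = 250 - 33 = 217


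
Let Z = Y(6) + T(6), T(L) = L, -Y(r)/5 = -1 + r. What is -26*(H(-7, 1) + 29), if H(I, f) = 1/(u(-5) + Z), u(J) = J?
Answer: -9035/12 ≈ -752.92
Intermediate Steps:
Y(r) = 5 - 5*r (Y(r) = -5*(-1 + r) = 5 - 5*r)
Z = -19 (Z = (5 - 5*6) + 6 = (5 - 30) + 6 = -25 + 6 = -19)
H(I, f) = -1/24 (H(I, f) = 1/(-5 - 19) = 1/(-24) = -1/24)
-26*(H(-7, 1) + 29) = -26*(-1/24 + 29) = -26*695/24 = -9035/12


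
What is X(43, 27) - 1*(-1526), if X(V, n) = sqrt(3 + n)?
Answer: 1526 + sqrt(30) ≈ 1531.5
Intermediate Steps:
X(43, 27) - 1*(-1526) = sqrt(3 + 27) - 1*(-1526) = sqrt(30) + 1526 = 1526 + sqrt(30)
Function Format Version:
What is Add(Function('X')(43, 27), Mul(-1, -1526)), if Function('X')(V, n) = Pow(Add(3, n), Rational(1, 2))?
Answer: Add(1526, Pow(30, Rational(1, 2))) ≈ 1531.5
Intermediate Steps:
Add(Function('X')(43, 27), Mul(-1, -1526)) = Add(Pow(Add(3, 27), Rational(1, 2)), Mul(-1, -1526)) = Add(Pow(30, Rational(1, 2)), 1526) = Add(1526, Pow(30, Rational(1, 2)))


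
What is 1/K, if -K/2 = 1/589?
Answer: -589/2 ≈ -294.50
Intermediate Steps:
K = -2/589 ≈ -0.0033956
1/K = 1/(-2/589) = -589/2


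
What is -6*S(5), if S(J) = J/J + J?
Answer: -36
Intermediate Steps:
S(J) = 1 + J
-6*S(5) = -6*(1 + 5) = -6*6 = -36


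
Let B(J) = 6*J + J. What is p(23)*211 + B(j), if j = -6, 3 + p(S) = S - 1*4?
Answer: 3334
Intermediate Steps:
p(S) = -7 + S (p(S) = -3 + (S - 1*4) = -3 + (S - 4) = -3 + (-4 + S) = -7 + S)
B(J) = 7*J
p(23)*211 + B(j) = (-7 + 23)*211 + 7*(-6) = 16*211 - 42 = 3376 - 42 = 3334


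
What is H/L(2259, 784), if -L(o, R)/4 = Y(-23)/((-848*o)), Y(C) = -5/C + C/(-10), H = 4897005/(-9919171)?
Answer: -179799806741400/1914400003 ≈ -93920.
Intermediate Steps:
H = -4897005/9919171 (H = 4897005*(-1/9919171) = -4897005/9919171 ≈ -0.49369)
Y(C) = -5/C - C/10 (Y(C) = -5/C + C*(-1/10) = -5/C - C/10)
L(o, R) = 579/(48760*o) (L(o, R) = -4*(-5/(-23) - 1/10*(-23))/((-848*o)) = -4*(-5*(-1/23) + 23/10)*(-1/(848*o)) = -4*(5/23 + 23/10)*(-1/(848*o)) = -1158*(-1/(848*o))/115 = -(-579)/(48760*o) = 579/(48760*o))
H/L(2259, 784) = -4897005/(9919171*((579/48760)/2259)) = -4897005/(9919171*((579/48760)*(1/2259))) = -4897005/(9919171*193/36716280) = -4897005/9919171*36716280/193 = -179799806741400/1914400003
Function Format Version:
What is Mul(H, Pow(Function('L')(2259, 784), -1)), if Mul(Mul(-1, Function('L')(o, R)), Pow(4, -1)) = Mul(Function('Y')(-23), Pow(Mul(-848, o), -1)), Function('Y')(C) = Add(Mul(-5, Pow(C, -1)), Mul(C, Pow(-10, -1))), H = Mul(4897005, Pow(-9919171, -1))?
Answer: Rational(-179799806741400, 1914400003) ≈ -93920.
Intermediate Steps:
H = Rational(-4897005, 9919171) (H = Mul(4897005, Rational(-1, 9919171)) = Rational(-4897005, 9919171) ≈ -0.49369)
Function('Y')(C) = Add(Mul(-5, Pow(C, -1)), Mul(Rational(-1, 10), C)) (Function('Y')(C) = Add(Mul(-5, Pow(C, -1)), Mul(C, Rational(-1, 10))) = Add(Mul(-5, Pow(C, -1)), Mul(Rational(-1, 10), C)))
Function('L')(o, R) = Mul(Rational(579, 48760), Pow(o, -1)) (Function('L')(o, R) = Mul(-4, Mul(Add(Mul(-5, Pow(-23, -1)), Mul(Rational(-1, 10), -23)), Pow(Mul(-848, o), -1))) = Mul(-4, Mul(Add(Mul(-5, Rational(-1, 23)), Rational(23, 10)), Mul(Rational(-1, 848), Pow(o, -1)))) = Mul(-4, Mul(Add(Rational(5, 23), Rational(23, 10)), Mul(Rational(-1, 848), Pow(o, -1)))) = Mul(-4, Mul(Rational(579, 230), Mul(Rational(-1, 848), Pow(o, -1)))) = Mul(-4, Mul(Rational(-579, 195040), Pow(o, -1))) = Mul(Rational(579, 48760), Pow(o, -1)))
Mul(H, Pow(Function('L')(2259, 784), -1)) = Mul(Rational(-4897005, 9919171), Pow(Mul(Rational(579, 48760), Pow(2259, -1)), -1)) = Mul(Rational(-4897005, 9919171), Pow(Mul(Rational(579, 48760), Rational(1, 2259)), -1)) = Mul(Rational(-4897005, 9919171), Pow(Rational(193, 36716280), -1)) = Mul(Rational(-4897005, 9919171), Rational(36716280, 193)) = Rational(-179799806741400, 1914400003)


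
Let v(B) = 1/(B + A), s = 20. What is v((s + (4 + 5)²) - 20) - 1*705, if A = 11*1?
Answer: -64859/92 ≈ -704.99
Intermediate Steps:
A = 11
v(B) = 1/(11 + B) (v(B) = 1/(B + 11) = 1/(11 + B))
v((s + (4 + 5)²) - 20) - 1*705 = 1/(11 + ((20 + (4 + 5)²) - 20)) - 1*705 = 1/(11 + ((20 + 9²) - 20)) - 705 = 1/(11 + ((20 + 81) - 20)) - 705 = 1/(11 + (101 - 20)) - 705 = 1/(11 + 81) - 705 = 1/92 - 705 = -64859/92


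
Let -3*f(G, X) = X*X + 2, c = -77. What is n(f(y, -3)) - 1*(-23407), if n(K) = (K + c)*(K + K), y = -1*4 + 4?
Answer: 215987/9 ≈ 23999.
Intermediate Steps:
y = 0 (y = -4 + 4 = 0)
f(G, X) = -⅔ - X²/3 (f(G, X) = -(X*X + 2)/3 = -(X² + 2)/3 = -(2 + X²)/3 = -⅔ - X²/3)
n(K) = 2*K*(-77 + K) (n(K) = (K - 77)*(K + K) = (-77 + K)*(2*K) = 2*K*(-77 + K))
n(f(y, -3)) - 1*(-23407) = 2*(-⅔ - ⅓*(-3)²)*(-77 + (-⅔ - ⅓*(-3)²)) - 1*(-23407) = 2*(-⅔ - ⅓*9)*(-77 + (-⅔ - ⅓*9)) + 23407 = 2*(-⅔ - 3)*(-77 + (-⅔ - 3)) + 23407 = 2*(-11/3)*(-77 - 11/3) + 23407 = 2*(-11/3)*(-242/3) + 23407 = 5324/9 + 23407 = 215987/9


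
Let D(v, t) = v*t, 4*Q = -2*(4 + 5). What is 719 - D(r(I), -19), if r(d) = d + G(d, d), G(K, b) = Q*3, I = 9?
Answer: 1267/2 ≈ 633.50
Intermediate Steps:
Q = -9/2 (Q = (-2*(4 + 5))/4 = (-2*9)/4 = (¼)*(-18) = -9/2 ≈ -4.5000)
G(K, b) = -27/2 (G(K, b) = -9/2*3 = -27/2)
r(d) = -27/2 + d (r(d) = d - 27/2 = -27/2 + d)
D(v, t) = t*v
719 - D(r(I), -19) = 719 - (-19)*(-27/2 + 9) = 719 - (-19)*(-9)/2 = 719 - 1*171/2 = 719 - 171/2 = 1267/2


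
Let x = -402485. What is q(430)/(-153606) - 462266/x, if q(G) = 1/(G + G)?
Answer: 2442634977043/2126749415304 ≈ 1.1485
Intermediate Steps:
q(G) = 1/(2*G)
q(430)/(-153606) - 462266/x = ((½)/430)/(-153606) - 462266/(-402485) = ((½)*(1/430))*(-1/153606) - 462266*(-1/402485) = (1/860)*(-1/153606) + 462266/402485 = -1/132101160 + 462266/402485 = 2442634977043/2126749415304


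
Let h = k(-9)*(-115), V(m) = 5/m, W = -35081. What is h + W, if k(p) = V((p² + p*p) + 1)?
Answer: -5718778/163 ≈ -35085.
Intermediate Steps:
k(p) = 5/(1 + 2*p²) (k(p) = 5/((p² + p*p) + 1) = 5/((p² + p²) + 1) = 5/(2*p² + 1) = 5/(1 + 2*p²))
h = -575/163 (h = (5/(1 + 2*(-9)²))*(-115) = (5/(1 + 2*81))*(-115) = (5/(1 + 162))*(-115) = (5/163)*(-115) = -575/163 ≈ -3.5276)
h + W = -575/163 - 35081 = -5718778/163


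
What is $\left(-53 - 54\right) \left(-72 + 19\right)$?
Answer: $5671$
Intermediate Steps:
$\left(-53 - 54\right) \left(-72 + 19\right) = \left(-107\right) \left(-53\right) = 5671$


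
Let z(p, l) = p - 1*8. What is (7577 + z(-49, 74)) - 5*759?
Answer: 3725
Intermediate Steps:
z(p, l) = -8 + p (z(p, l) = p - 8 = -8 + p)
(7577 + z(-49, 74)) - 5*759 = (7577 + (-8 - 49)) - 5*759 = (7577 - 57) - 3795 = 7520 - 3795 = 3725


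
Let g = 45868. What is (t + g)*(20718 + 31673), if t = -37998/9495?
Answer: 2535018064538/1055 ≈ 2.4029e+9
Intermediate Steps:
t = -4222/1055 (t = -37998*1/9495 = -4222/1055 ≈ -4.0019)
(t + g)*(20718 + 31673) = (-4222/1055 + 45868)*(20718 + 31673) = (48386518/1055)*52391 = 2535018064538/1055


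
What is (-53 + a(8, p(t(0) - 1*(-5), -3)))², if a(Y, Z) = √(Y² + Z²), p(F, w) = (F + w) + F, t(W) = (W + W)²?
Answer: (53 - √113)² ≈ 1795.2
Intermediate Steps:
t(W) = 4*W² (t(W) = (2*W)² = 4*W²)
p(F, w) = w + 2*F
(-53 + a(8, p(t(0) - 1*(-5), -3)))² = (-53 + √(8² + (-3 + 2*(4*0² - 1*(-5)))²))² = (-53 + √(64 + (-3 + 2*(4*0 + 5))²))² = (-53 + √(64 + (-3 + 2*(0 + 5))²))² = (-53 + √(64 + (-3 + 2*5)²))² = (-53 + √(64 + (-3 + 10)²))² = (-53 + √(64 + 7²))² = (-53 + √(64 + 49))² = (-53 + √113)²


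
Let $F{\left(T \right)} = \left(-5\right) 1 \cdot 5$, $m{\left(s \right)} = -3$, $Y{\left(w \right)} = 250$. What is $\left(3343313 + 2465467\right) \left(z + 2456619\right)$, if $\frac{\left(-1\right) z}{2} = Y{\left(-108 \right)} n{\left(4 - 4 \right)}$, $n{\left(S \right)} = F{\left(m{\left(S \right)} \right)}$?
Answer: $14342569064820$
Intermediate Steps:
$F{\left(T \right)} = -25$ ($F{\left(T \right)} = \left(-5\right) 5 = -25$)
$n{\left(S \right)} = -25$
$z = 12500$ ($z = - 2 \cdot 250 \left(-25\right) = \left(-2\right) \left(-6250\right) = 12500$)
$\left(3343313 + 2465467\right) \left(z + 2456619\right) = \left(3343313 + 2465467\right) \left(12500 + 2456619\right) = 5808780 \cdot 2469119 = 14342569064820$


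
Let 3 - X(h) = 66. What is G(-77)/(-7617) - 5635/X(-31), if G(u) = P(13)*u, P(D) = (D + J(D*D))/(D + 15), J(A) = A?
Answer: 4090793/45702 ≈ 89.510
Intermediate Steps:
P(D) = (D + D²)/(15 + D) (P(D) = (D + D*D)/(D + 15) = (D + D²)/(15 + D))
X(h) = -63 (X(h) = 3 - 1*66 = 3 - 66 = -63)
G(u) = 13*u/2 (G(u) = (13*(1 + 13)/(15 + 13))*u = (13*14/28)*u = (13*(1/28)*14)*u = 13*u/2)
G(-77)/(-7617) - 5635/X(-31) = ((13/2)*(-77))/(-7617) - 5635/(-63) = -1001/2*(-1/7617) - 5635*(-1/63) = 1001/15234 + 805/9 = 4090793/45702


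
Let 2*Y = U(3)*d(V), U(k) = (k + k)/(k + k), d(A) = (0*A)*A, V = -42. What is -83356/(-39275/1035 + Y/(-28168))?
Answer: 17254692/7855 ≈ 2196.7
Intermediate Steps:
d(A) = 0 (d(A) = 0*A = 0)
U(k) = 1 (U(k) = (2*k)/((2*k)) = (2*k)*(1/(2*k)) = 1)
Y = 0 (Y = (1*0)/2 = (1/2)*0 = 0)
-83356/(-39275/1035 + Y/(-28168)) = -83356/(-39275/1035 + 0/(-28168)) = -83356/(-39275*1/1035 + 0*(-1/28168)) = -83356/(-7855/207 + 0) = -83356/(-7855/207) = -83356*(-207/7855) = 17254692/7855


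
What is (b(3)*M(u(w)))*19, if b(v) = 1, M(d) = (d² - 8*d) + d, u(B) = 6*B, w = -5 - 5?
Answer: 76380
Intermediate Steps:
w = -10
M(d) = d² - 7*d
(b(3)*M(u(w)))*19 = (1*((6*(-10))*(-7 + 6*(-10))))*19 = (1*(-60*(-7 - 60)))*19 = (1*(-60*(-67)))*19 = (1*4020)*19 = 4020*19 = 76380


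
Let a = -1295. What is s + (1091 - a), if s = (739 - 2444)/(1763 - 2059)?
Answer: 707961/296 ≈ 2391.8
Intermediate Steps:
s = 1705/296 (s = -1705/(-296) = -1705*(-1/296) = 1705/296 ≈ 5.7601)
s + (1091 - a) = 1705/296 + (1091 - 1*(-1295)) = 1705/296 + (1091 + 1295) = 1705/296 + 2386 = 707961/296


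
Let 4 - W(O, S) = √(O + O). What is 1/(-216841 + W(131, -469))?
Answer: -216837/47018284307 + √262/47018284307 ≈ -4.6114e-6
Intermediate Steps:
W(O, S) = 4 - √2*√O (W(O, S) = 4 - √(O + O) = 4 - √(2*O) = 4 - √2*√O)
1/(-216841 + W(131, -469)) = 1/(-216841 + (4 - √2*√131)) = 1/(-216841 + (4 - √262)) = 1/(-216837 - √262)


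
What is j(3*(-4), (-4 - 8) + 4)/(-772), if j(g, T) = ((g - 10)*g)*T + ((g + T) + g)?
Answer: 536/193 ≈ 2.7772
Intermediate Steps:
j(g, T) = T + 2*g + T*g*(-10 + g) (j(g, T) = ((-10 + g)*g)*T + ((T + g) + g) = (g*(-10 + g))*T + (T + 2*g) = T*g*(-10 + g) + (T + 2*g) = T + 2*g + T*g*(-10 + g))
j(3*(-4), (-4 - 8) + 4)/(-772) = (((-4 - 8) + 4) + 2*(3*(-4)) + ((-4 - 8) + 4)*(3*(-4))**2 - 10*((-4 - 8) + 4)*3*(-4))/(-772) = ((-12 + 4) + 2*(-12) + (-12 + 4)*(-12)**2 - 10*(-12 + 4)*(-12))*(-1/772) = (-8 - 24 - 8*144 - 10*(-8)*(-12))*(-1/772) = (-8 - 24 - 1152 - 960)*(-1/772) = -2144*(-1/772) = 536/193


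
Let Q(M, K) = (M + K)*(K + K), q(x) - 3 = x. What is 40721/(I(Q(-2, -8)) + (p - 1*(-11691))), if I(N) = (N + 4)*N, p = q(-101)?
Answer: 40721/37833 ≈ 1.0763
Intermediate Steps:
q(x) = 3 + x
Q(M, K) = 2*K*(K + M) (Q(M, K) = (K + M)*(2*K) = 2*K*(K + M))
p = -98 (p = 3 - 101 = -98)
I(N) = N*(4 + N) (I(N) = (4 + N)*N = N*(4 + N))
40721/(I(Q(-2, -8)) + (p - 1*(-11691))) = 40721/((2*(-8)*(-8 - 2))*(4 + 2*(-8)*(-8 - 2)) + (-98 - 1*(-11691))) = 40721/((2*(-8)*(-10))*(4 + 2*(-8)*(-10)) + (-98 + 11691)) = 40721/(160*(4 + 160) + 11593) = 40721/(160*164 + 11593) = 40721/(26240 + 11593) = 40721/37833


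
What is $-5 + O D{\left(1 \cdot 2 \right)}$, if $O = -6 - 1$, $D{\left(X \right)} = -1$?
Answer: $2$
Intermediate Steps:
$O = -7$ ($O = -6 - 1 = -7$)
$-5 + O D{\left(1 \cdot 2 \right)} = -5 - -7 = -5 + 7 = 2$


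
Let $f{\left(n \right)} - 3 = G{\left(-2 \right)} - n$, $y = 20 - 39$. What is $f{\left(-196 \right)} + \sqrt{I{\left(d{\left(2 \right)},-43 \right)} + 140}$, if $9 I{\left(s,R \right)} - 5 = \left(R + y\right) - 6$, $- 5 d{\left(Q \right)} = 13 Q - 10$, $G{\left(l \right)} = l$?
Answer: $197 + \sqrt{133} \approx 208.53$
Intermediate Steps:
$y = -19$ ($y = 20 - 39 = -19$)
$d{\left(Q \right)} = 2 - \frac{13 Q}{5}$ ($d{\left(Q \right)} = - \frac{13 Q - 10}{5} = - \frac{-10 + 13 Q}{5} = 2 - \frac{13 Q}{5}$)
$I{\left(s,R \right)} = - \frac{20}{9} + \frac{R}{9}$ ($I{\left(s,R \right)} = \frac{5}{9} + \frac{\left(R - 19\right) - 6}{9} = \frac{5}{9} + \frac{\left(-19 + R\right) - 6}{9} = \frac{5}{9} + \frac{-25 + R}{9} = \frac{5}{9} + \left(- \frac{25}{9} + \frac{R}{9}\right) = - \frac{20}{9} + \frac{R}{9}$)
$f{\left(n \right)} = 1 - n$ ($f{\left(n \right)} = 3 - \left(2 + n\right) = 1 - n$)
$f{\left(-196 \right)} + \sqrt{I{\left(d{\left(2 \right)},-43 \right)} + 140} = \left(1 - -196\right) + \sqrt{\left(- \frac{20}{9} + \frac{1}{9} \left(-43\right)\right) + 140} = \left(1 + 196\right) + \sqrt{\left(- \frac{20}{9} - \frac{43}{9}\right) + 140} = 197 + \sqrt{-7 + 140} = 197 + \sqrt{133}$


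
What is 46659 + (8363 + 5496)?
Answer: 60518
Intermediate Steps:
46659 + (8363 + 5496) = 46659 + 13859 = 60518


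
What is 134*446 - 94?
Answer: 59670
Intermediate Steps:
134*446 - 94 = 59764 - 94 = 59670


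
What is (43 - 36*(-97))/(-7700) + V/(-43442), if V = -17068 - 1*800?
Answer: -228341/4778620 ≈ -0.047784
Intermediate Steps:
V = -17868 (V = -17068 - 800 = -17868)
(43 - 36*(-97))/(-7700) + V/(-43442) = (43 - 36*(-97))/(-7700) - 17868/(-43442) = (43 + 3492)*(-1/7700) - 17868*(-1/43442) = 3535*(-1/7700) + 8934/21721 = -101/220 + 8934/21721 = -228341/4778620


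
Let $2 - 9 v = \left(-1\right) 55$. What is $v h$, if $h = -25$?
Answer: $- \frac{475}{3} \approx -158.33$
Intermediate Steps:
$v = \frac{19}{3}$ ($v = \frac{2}{9} - \frac{\left(-1\right) 55}{9} = \frac{2}{9} - - \frac{55}{9} = \frac{2}{9} + \frac{55}{9} = \frac{19}{3} \approx 6.3333$)
$v h = \frac{19}{3} \left(-25\right) = - \frac{475}{3}$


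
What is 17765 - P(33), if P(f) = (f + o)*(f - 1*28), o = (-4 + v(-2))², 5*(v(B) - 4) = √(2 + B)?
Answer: 17600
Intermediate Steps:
v(B) = 4 + √(2 + B)/5
o = 0 (o = (-4 + (4 + √(2 - 2)/5))² = (-4 + (4 + √0/5))² = (-4 + (4 + (⅕)*0))² = (-4 + (4 + 0))² = (-4 + 4)² = 0² = 0)
P(f) = f*(-28 + f) (P(f) = (f + 0)*(f - 1*28) = f*(f - 28) = f*(-28 + f))
17765 - P(33) = 17765 - 33*(-28 + 33) = 17765 - 33*5 = 17765 - 1*165 = 17765 - 165 = 17600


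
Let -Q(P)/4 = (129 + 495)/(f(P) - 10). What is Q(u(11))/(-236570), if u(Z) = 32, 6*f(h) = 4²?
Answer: -1872/1301135 ≈ -0.0014387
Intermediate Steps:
f(h) = 8/3 (f(h) = (⅙)*4² = (⅙)*16 = 8/3)
Q(P) = 3744/11 (Q(P) = -4*(129 + 495)/(8/3 - 10) = -2496/(-22/3) = -2496*(-3)/22 = -4*(-936/11) = 3744/11)
Q(u(11))/(-236570) = (3744/11)/(-236570) = (3744/11)*(-1/236570) = -1872/1301135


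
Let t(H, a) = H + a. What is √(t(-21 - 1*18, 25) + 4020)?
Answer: √4006 ≈ 63.293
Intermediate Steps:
√(t(-21 - 1*18, 25) + 4020) = √(((-21 - 1*18) + 25) + 4020) = √(((-21 - 18) + 25) + 4020) = √((-39 + 25) + 4020) = √(-14 + 4020) = √4006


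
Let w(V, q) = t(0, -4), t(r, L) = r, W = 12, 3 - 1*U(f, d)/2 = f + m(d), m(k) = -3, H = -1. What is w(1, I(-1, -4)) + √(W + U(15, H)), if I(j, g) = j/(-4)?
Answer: I*√6 ≈ 2.4495*I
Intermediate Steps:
U(f, d) = 12 - 2*f (U(f, d) = 6 - 2*(f - 3) = 6 - 2*(-3 + f) = 6 + (6 - 2*f) = 12 - 2*f)
I(j, g) = -j/4 (I(j, g) = j*(-¼) = -j/4)
w(V, q) = 0
w(1, I(-1, -4)) + √(W + U(15, H)) = 0 + √(12 + (12 - 2*15)) = 0 + √(12 + (12 - 30)) = 0 + √(12 - 18) = 0 + √(-6) = 0 + I*√6 = I*√6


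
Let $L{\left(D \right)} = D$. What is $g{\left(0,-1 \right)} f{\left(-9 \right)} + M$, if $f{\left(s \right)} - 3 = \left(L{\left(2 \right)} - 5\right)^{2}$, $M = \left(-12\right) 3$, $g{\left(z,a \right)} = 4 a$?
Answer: $-84$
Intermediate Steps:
$M = -36$
$f{\left(s \right)} = 12$ ($f{\left(s \right)} = 3 + \left(2 - 5\right)^{2} = 3 + \left(-3\right)^{2} = 3 + 9 = 12$)
$g{\left(0,-1 \right)} f{\left(-9 \right)} + M = 4 \left(-1\right) 12 - 36 = \left(-4\right) 12 - 36 = -48 - 36 = -84$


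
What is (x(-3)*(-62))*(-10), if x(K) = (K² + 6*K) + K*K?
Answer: 0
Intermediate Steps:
x(K) = 2*K² + 6*K (x(K) = (K² + 6*K) + K² = 2*K² + 6*K)
(x(-3)*(-62))*(-10) = ((2*(-3)*(3 - 3))*(-62))*(-10) = ((2*(-3)*0)*(-62))*(-10) = (0*(-62))*(-10) = 0*(-10) = 0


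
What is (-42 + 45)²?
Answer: 9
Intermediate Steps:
(-42 + 45)² = 3² = 9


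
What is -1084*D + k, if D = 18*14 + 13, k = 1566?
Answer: -285694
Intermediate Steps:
D = 265 (D = 252 + 13 = 265)
-1084*D + k = -1084*265 + 1566 = -287260 + 1566 = -285694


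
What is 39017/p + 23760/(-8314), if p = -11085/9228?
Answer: -498951622444/15360115 ≈ -32484.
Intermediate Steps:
p = -3695/3076 (p = -11085*1/9228 = -3695/3076 ≈ -1.2012)
39017/p + 23760/(-8314) = 39017/(-3695/3076) + 23760/(-8314) = 39017*(-3076/3695) + 23760*(-1/8314) = -120016292/3695 - 11880/4157 = -498951622444/15360115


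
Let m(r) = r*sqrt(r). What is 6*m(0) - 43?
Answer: -43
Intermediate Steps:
m(r) = r**(3/2)
6*m(0) - 43 = 6*0**(3/2) - 43 = 6*0 - 43 = 0 - 43 = -43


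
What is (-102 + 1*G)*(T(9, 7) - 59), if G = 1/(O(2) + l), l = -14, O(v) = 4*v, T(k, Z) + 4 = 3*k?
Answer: 3678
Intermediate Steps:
T(k, Z) = -4 + 3*k
G = -1/6 (G = 1/(4*2 - 14) = 1/(8 - 14) = 1/(-6) = -1/6 ≈ -0.16667)
(-102 + 1*G)*(T(9, 7) - 59) = (-102 + 1*(-1/6))*((-4 + 3*9) - 59) = (-102 - 1/6)*((-4 + 27) - 59) = -613*(23 - 59)/6 = -613/6*(-36) = 3678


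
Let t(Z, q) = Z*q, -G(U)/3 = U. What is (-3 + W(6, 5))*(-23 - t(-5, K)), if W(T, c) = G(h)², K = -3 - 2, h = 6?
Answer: -15408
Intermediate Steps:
G(U) = -3*U
K = -5
W(T, c) = 324 (W(T, c) = (-3*6)² = (-18)² = 324)
(-3 + W(6, 5))*(-23 - t(-5, K)) = (-3 + 324)*(-23 - (-5)*(-5)) = 321*(-23 - 1*25) = 321*(-23 - 25) = 321*(-48) = -15408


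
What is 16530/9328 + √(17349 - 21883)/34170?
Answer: 8265/4664 + I*√4534/34170 ≈ 1.7721 + 0.0019706*I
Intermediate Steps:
16530/9328 + √(17349 - 21883)/34170 = 16530*(1/9328) + √(-4534)*(1/34170) = 8265/4664 + (I*√4534)*(1/34170) = 8265/4664 + I*√4534/34170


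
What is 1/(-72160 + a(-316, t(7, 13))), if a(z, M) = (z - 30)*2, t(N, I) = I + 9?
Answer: -1/72852 ≈ -1.3726e-5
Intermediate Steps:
t(N, I) = 9 + I
a(z, M) = -60 + 2*z (a(z, M) = (-30 + z)*2 = -60 + 2*z)
1/(-72160 + a(-316, t(7, 13))) = 1/(-72160 + (-60 + 2*(-316))) = 1/(-72160 + (-60 - 632)) = 1/(-72160 - 692) = 1/(-72852) = -1/72852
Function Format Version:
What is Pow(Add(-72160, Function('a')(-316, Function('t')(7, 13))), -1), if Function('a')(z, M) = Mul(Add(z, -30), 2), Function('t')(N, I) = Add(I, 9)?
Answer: Rational(-1, 72852) ≈ -1.3726e-5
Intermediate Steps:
Function('t')(N, I) = Add(9, I)
Function('a')(z, M) = Add(-60, Mul(2, z)) (Function('a')(z, M) = Mul(Add(-30, z), 2) = Add(-60, Mul(2, z)))
Pow(Add(-72160, Function('a')(-316, Function('t')(7, 13))), -1) = Pow(Add(-72160, Add(-60, Mul(2, -316))), -1) = Pow(Add(-72160, Add(-60, -632)), -1) = Pow(Add(-72160, -692), -1) = Pow(-72852, -1) = Rational(-1, 72852)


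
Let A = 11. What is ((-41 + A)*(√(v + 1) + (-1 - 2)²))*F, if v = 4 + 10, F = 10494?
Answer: -2833380 - 314820*√15 ≈ -4.0527e+6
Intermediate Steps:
v = 14
((-41 + A)*(√(v + 1) + (-1 - 2)²))*F = ((-41 + 11)*(√(14 + 1) + (-1 - 2)²))*10494 = -30*(√15 + (-3)²)*10494 = -30*(√15 + 9)*10494 = -30*(9 + √15)*10494 = (-270 - 30*√15)*10494 = -2833380 - 314820*√15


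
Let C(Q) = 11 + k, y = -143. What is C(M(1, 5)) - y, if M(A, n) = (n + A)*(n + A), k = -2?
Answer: 152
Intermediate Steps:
M(A, n) = (A + n)**2 (M(A, n) = (A + n)*(A + n) = (A + n)**2)
C(Q) = 9 (C(Q) = 11 - 2 = 9)
C(M(1, 5)) - y = 9 - 1*(-143) = 9 + 143 = 152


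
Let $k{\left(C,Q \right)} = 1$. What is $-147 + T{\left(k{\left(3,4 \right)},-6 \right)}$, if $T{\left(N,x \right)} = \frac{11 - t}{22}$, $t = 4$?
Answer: $- \frac{3227}{22} \approx -146.68$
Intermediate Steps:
$T{\left(N,x \right)} = \frac{7}{22}$ ($T{\left(N,x \right)} = \frac{11 - 4}{22} = \left(11 - 4\right) \frac{1}{22} = 7 \cdot \frac{1}{22} = \frac{7}{22}$)
$-147 + T{\left(k{\left(3,4 \right)},-6 \right)} = -147 + \frac{7}{22} = - \frac{3227}{22}$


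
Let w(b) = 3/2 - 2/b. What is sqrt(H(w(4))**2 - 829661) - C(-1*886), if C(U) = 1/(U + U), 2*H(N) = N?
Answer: 1/1772 + I*sqrt(3318643)/2 ≈ 0.00056433 + 910.86*I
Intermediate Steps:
w(b) = 3/2 - 2/b (w(b) = 3*(1/2) - 2/b = 3/2 - 2/b)
H(N) = N/2
C(U) = 1/(2*U)
sqrt(H(w(4))**2 - 829661) - C(-1*886) = sqrt(((3/2 - 2/4)/2)**2 - 829661) - 1/(2*((-1*886))) = sqrt(((3/2 - 2*1/4)/2)**2 - 829661) - 1/(2*(-886)) = sqrt(((3/2 - 1/2)/2)**2 - 829661) - (-1)/(2*886) = sqrt(((1/2)*1)**2 - 829661) - 1*(-1/1772) = sqrt((1/2)**2 - 829661) + 1/1772 = sqrt(1/4 - 829661) + 1/1772 = sqrt(-3318643/4) + 1/1772 = I*sqrt(3318643)/2 + 1/1772 = 1/1772 + I*sqrt(3318643)/2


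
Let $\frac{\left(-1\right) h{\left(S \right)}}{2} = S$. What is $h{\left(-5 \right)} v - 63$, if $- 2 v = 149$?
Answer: $-808$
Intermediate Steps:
$v = - \frac{149}{2}$ ($v = \left(- \frac{1}{2}\right) 149 = - \frac{149}{2} \approx -74.5$)
$h{\left(S \right)} = - 2 S$
$h{\left(-5 \right)} v - 63 = \left(-2\right) \left(-5\right) \left(- \frac{149}{2}\right) - 63 = 10 \left(- \frac{149}{2}\right) - 63 = -745 - 63 = -808$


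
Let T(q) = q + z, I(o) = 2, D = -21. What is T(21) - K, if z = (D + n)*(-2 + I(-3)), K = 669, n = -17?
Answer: -648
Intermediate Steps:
z = 0 (z = (-21 - 17)*(-2 + 2) = -38*0 = 0)
T(q) = q (T(q) = q + 0 = q)
T(21) - K = 21 - 1*669 = 21 - 669 = -648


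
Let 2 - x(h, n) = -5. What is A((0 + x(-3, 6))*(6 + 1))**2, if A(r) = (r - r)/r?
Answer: 0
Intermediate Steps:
x(h, n) = 7 (x(h, n) = 2 - 1*(-5) = 2 + 5 = 7)
A(r) = 0 (A(r) = 0/r = 0)
A((0 + x(-3, 6))*(6 + 1))**2 = 0**2 = 0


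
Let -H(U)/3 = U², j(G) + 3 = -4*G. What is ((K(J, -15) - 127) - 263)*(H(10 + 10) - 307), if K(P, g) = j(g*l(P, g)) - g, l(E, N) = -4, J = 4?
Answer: 931326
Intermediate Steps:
j(G) = -3 - 4*G
K(P, g) = -3 + 15*g (K(P, g) = (-3 - 4*g*(-4)) - g = (-3 - (-16)*g) - g = (-3 + 16*g) - g = -3 + 15*g)
H(U) = -3*U²
((K(J, -15) - 127) - 263)*(H(10 + 10) - 307) = (((-3 + 15*(-15)) - 127) - 263)*(-3*(10 + 10)² - 307) = (((-3 - 225) - 127) - 263)*(-3*20² - 307) = ((-228 - 127) - 263)*(-3*400 - 307) = (-355 - 263)*(-1200 - 307) = -618*(-1507) = 931326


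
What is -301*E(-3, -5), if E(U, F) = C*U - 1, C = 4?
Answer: 3913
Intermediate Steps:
E(U, F) = -1 + 4*U (E(U, F) = 4*U - 1 = -1 + 4*U)
-301*E(-3, -5) = -301*(-1 + 4*(-3)) = -301*(-1 - 12) = -301*(-13) = 3913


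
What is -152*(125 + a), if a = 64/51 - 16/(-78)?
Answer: -12744136/663 ≈ -19222.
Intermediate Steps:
a = 968/663 (a = 64*(1/51) - 16*(-1/78) = 64/51 + 8/39 = 968/663 ≈ 1.4600)
-152*(125 + a) = -152*(125 + 968/663) = -152*83843/663 = -12744136/663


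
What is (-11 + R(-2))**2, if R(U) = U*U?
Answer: 49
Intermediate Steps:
R(U) = U**2
(-11 + R(-2))**2 = (-11 + (-2)**2)**2 = (-11 + 4)**2 = (-7)**2 = 49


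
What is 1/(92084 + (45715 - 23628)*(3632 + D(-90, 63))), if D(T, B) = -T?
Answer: 1/82299898 ≈ 1.2151e-8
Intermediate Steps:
1/(92084 + (45715 - 23628)*(3632 + D(-90, 63))) = 1/(92084 + (45715 - 23628)*(3632 - 1*(-90))) = 1/(92084 + 22087*(3632 + 90)) = 1/(92084 + 22087*3722) = 1/(92084 + 82207814) = 1/82299898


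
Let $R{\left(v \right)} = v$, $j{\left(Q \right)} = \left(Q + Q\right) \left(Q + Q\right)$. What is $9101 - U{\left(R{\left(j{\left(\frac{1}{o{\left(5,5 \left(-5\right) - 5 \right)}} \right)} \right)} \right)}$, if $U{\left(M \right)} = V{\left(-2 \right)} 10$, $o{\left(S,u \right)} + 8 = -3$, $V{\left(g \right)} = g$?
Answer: $9121$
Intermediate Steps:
$o{\left(S,u \right)} = -11$ ($o{\left(S,u \right)} = -8 - 3 = -11$)
$j{\left(Q \right)} = 4 Q^{2}$ ($j{\left(Q \right)} = 2 Q 2 Q = 4 Q^{2}$)
$U{\left(M \right)} = -20$ ($U{\left(M \right)} = \left(-2\right) 10 = -20$)
$9101 - U{\left(R{\left(j{\left(\frac{1}{o{\left(5,5 \left(-5\right) - 5 \right)}} \right)} \right)} \right)} = 9101 - -20 = 9101 + 20 = 9121$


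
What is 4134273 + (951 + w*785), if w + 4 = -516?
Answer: 3727024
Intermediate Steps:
w = -520 (w = -4 - 516 = -520)
4134273 + (951 + w*785) = 4134273 + (951 - 520*785) = 4134273 + (951 - 408200) = 4134273 - 407249 = 3727024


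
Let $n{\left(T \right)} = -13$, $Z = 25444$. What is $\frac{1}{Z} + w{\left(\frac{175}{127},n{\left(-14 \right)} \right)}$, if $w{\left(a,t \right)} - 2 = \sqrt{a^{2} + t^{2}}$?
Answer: $\frac{50889}{25444} + \frac{193 \sqrt{74}}{127} \approx 15.073$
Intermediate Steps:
$w{\left(a,t \right)} = 2 + \sqrt{a^{2} + t^{2}}$
$\frac{1}{Z} + w{\left(\frac{175}{127},n{\left(-14 \right)} \right)} = \frac{1}{25444} + \left(2 + \sqrt{\left(\frac{175}{127}\right)^{2} + \left(-13\right)^{2}}\right) = \frac{1}{25444} + \left(2 + \sqrt{\left(175 \cdot \frac{1}{127}\right)^{2} + 169}\right) = \frac{1}{25444} + \left(2 + \sqrt{\left(\frac{175}{127}\right)^{2} + 169}\right) = \frac{1}{25444} + \left(2 + \sqrt{\frac{30625}{16129} + 169}\right) = \frac{1}{25444} + \left(2 + \sqrt{\frac{2756426}{16129}}\right) = \frac{1}{25444} + \left(2 + \frac{193 \sqrt{74}}{127}\right) = \frac{50889}{25444} + \frac{193 \sqrt{74}}{127}$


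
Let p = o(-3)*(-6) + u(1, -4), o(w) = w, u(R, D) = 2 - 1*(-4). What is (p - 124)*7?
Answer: -700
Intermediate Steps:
u(R, D) = 6 (u(R, D) = 2 + 4 = 6)
p = 24 (p = -3*(-6) + 6 = 18 + 6 = 24)
(p - 124)*7 = (24 - 124)*7 = -100*7 = -700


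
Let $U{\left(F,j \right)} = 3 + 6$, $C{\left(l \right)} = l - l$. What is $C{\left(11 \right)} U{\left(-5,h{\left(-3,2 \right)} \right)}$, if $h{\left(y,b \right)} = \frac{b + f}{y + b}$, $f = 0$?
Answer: $0$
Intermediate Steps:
$C{\left(l \right)} = 0$
$h{\left(y,b \right)} = \frac{b}{b + y}$ ($h{\left(y,b \right)} = \frac{b + 0}{y + b} = \frac{b}{b + y}$)
$U{\left(F,j \right)} = 9$
$C{\left(11 \right)} U{\left(-5,h{\left(-3,2 \right)} \right)} = 0 \cdot 9 = 0$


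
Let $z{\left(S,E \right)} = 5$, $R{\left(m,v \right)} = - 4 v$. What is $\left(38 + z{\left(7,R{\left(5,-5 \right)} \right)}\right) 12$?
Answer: $516$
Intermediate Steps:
$\left(38 + z{\left(7,R{\left(5,-5 \right)} \right)}\right) 12 = \left(38 + 5\right) 12 = 43 \cdot 12 = 516$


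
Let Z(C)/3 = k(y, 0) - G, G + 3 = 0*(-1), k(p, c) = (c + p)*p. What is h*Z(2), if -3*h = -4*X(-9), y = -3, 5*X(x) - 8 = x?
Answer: -48/5 ≈ -9.6000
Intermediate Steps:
X(x) = 8/5 + x/5
k(p, c) = p*(c + p)
h = -4/15 (h = -(-4)*(8/5 + (1/5)*(-9))/3 = -(-4)*(8/5 - 9/5)/3 = -(-4)*(-1)/(3*5) = -1/3*4/5 = -4/15 ≈ -0.26667)
G = -3 (G = -3 + 0*(-1) = -3 + 0 = -3)
Z(C) = 36 (Z(C) = 3*(-3*(0 - 3) - 1*(-3)) = 3*(-3*(-3) + 3) = 3*(9 + 3) = 3*12 = 36)
h*Z(2) = -4/15*36 = -48/5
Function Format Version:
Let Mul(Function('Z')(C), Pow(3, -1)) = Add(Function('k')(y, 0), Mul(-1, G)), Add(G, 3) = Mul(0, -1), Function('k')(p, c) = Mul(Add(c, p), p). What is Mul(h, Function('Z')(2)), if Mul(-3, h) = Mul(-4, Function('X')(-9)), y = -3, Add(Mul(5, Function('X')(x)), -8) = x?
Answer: Rational(-48, 5) ≈ -9.6000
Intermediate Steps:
Function('X')(x) = Add(Rational(8, 5), Mul(Rational(1, 5), x))
Function('k')(p, c) = Mul(p, Add(c, p))
h = Rational(-4, 15) (h = Mul(Rational(-1, 3), Mul(-4, Add(Rational(8, 5), Mul(Rational(1, 5), -9)))) = Mul(Rational(-1, 3), Mul(-4, Add(Rational(8, 5), Rational(-9, 5)))) = Mul(Rational(-1, 3), Mul(-4, Rational(-1, 5))) = Mul(Rational(-1, 3), Rational(4, 5)) = Rational(-4, 15) ≈ -0.26667)
G = -3 (G = Add(-3, Mul(0, -1)) = Add(-3, 0) = -3)
Function('Z')(C) = 36 (Function('Z')(C) = Mul(3, Add(Mul(-3, Add(0, -3)), Mul(-1, -3))) = Mul(3, Add(Mul(-3, -3), 3)) = Mul(3, Add(9, 3)) = Mul(3, 12) = 36)
Mul(h, Function('Z')(2)) = Mul(Rational(-4, 15), 36) = Rational(-48, 5)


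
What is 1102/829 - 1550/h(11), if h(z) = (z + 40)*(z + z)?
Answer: -24253/465069 ≈ -0.052149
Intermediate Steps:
h(z) = 2*z*(40 + z) (h(z) = (40 + z)*(2*z) = 2*z*(40 + z))
1102/829 - 1550/h(11) = 1102/829 - 1550*1/(22*(40 + 11)) = 1102*(1/829) - 1550/(2*11*51) = 1102/829 - 1550/1122 = 1102/829 - 1550*1/1122 = 1102/829 - 775/561 = -24253/465069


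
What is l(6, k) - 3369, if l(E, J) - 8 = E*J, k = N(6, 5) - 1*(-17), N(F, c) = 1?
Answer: -3253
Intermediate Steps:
k = 18 (k = 1 - 1*(-17) = 1 + 17 = 18)
l(E, J) = 8 + E*J
l(6, k) - 3369 = (8 + 6*18) - 3369 = (8 + 108) - 3369 = 116 - 3369 = -3253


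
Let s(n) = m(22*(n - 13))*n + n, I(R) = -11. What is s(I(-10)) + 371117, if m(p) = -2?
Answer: 371128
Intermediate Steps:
s(n) = -n (s(n) = -2*n + n = -n)
s(I(-10)) + 371117 = -1*(-11) + 371117 = 11 + 371117 = 371128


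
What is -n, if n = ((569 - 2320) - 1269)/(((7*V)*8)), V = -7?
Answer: -755/98 ≈ -7.7041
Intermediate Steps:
n = 755/98 (n = ((569 - 2320) - 1269)/(((7*(-7))*8)) = (-1751 - 1269)/((-49*8)) = -3020/(-392) = -3020*(-1/392) = 755/98 ≈ 7.7041)
-n = -1*755/98 = -755/98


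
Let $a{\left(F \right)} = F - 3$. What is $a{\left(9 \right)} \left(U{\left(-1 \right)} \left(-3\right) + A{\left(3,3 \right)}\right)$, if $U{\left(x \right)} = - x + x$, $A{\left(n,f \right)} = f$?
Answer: $18$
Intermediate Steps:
$U{\left(x \right)} = 0$
$a{\left(F \right)} = -3 + F$
$a{\left(9 \right)} \left(U{\left(-1 \right)} \left(-3\right) + A{\left(3,3 \right)}\right) = \left(-3 + 9\right) \left(0 \left(-3\right) + 3\right) = 6 \left(0 + 3\right) = 6 \cdot 3 = 18$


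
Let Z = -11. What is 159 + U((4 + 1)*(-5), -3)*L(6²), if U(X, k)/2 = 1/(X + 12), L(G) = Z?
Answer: 2089/13 ≈ 160.69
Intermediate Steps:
L(G) = -11
U(X, k) = 2/(12 + X) (U(X, k) = 2/(X + 12) = 2/(12 + X))
159 + U((4 + 1)*(-5), -3)*L(6²) = 159 + (2/(12 + (4 + 1)*(-5)))*(-11) = 159 + (2/(12 + 5*(-5)))*(-11) = 159 + (2/(12 - 25))*(-11) = 159 + (2/(-13))*(-11) = 159 + (2*(-1/13))*(-11) = 159 - 2/13*(-11) = 159 + 22/13 = 2089/13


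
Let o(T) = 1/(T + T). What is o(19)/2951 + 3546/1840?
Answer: 99410797/51583480 ≈ 1.9272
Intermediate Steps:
o(T) = 1/(2*T)
o(19)/2951 + 3546/1840 = ((½)/19)/2951 + 3546/1840 = ((½)*(1/19))*(1/2951) + 3546*(1/1840) = (1/38)*(1/2951) + 1773/920 = 1/112138 + 1773/920 = 99410797/51583480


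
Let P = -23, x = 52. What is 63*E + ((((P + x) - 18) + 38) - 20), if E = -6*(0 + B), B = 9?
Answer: -3373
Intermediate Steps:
E = -54 (E = -6*(0 + 9) = -6*9 = -54)
63*E + ((((P + x) - 18) + 38) - 20) = 63*(-54) + ((((-23 + 52) - 18) + 38) - 20) = -3402 + (((29 - 18) + 38) - 20) = -3402 + ((11 + 38) - 20) = -3402 + (49 - 20) = -3402 + 29 = -3373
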